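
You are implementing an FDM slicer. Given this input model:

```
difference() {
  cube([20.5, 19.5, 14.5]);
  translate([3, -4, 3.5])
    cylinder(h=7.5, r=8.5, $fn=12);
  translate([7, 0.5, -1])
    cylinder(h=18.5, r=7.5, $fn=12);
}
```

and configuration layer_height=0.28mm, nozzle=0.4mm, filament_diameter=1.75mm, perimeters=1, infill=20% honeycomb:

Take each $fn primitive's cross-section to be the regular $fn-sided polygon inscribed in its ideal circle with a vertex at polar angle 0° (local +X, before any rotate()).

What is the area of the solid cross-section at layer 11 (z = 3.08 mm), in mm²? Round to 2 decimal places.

308.62 mm²

At z = 3.08 mm: the cube is present — its section is the full 20.5×19.5 rectangle (area 399.75 mm²); the cylinder at (3, -4) is not intersected at this z (z outside [3.5, 11]); the cylinder at (7, 0.5): section is a regular 12-gon, circumradius r=7.5 (area = (12/2)·7.500²·sin(360°/12) = 168.75 mm²); Taking the first minus the rest: starting from the 20.5×19.5 cube (399.75 mm²), the r=7.5 cylinder at (7, 0.5) partially overlaps it — only the 91.12 mm² overlap (of its 168.75 mm²) is removed, clipping the outline — area = 308.62 mm². Overall, the cross-section is a single solid region. Net area = 308.62 mm².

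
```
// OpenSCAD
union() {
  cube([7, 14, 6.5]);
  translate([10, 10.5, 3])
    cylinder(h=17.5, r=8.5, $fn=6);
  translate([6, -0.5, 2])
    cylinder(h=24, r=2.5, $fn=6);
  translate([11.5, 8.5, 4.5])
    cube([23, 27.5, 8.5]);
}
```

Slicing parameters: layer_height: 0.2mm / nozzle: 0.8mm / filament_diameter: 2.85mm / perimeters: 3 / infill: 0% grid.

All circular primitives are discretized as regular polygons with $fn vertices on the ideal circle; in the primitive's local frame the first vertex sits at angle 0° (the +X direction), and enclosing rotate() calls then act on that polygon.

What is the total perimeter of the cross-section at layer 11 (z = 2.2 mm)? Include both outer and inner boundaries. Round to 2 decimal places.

47.95 mm

At z = 2.2 mm: the cube is present — its section is the full 7×14 rectangle (perimeter 42.00 mm); the cylinder at (10, 10.5) is absent (z outside [3, 20.5]); the cylinder at (6, -0.5): section is a regular 6-gon, circumradius r=2.5 (perimeter = 2·6·2.500·sin(180°/6) = 15.00 mm); the cube at (11.5, 8.5) is not intersected at this z (z outside [4.5, 13]); Merging all regions: the regions partially overlap (shared area 4.55 mm²), so the edge portions inside another operand are dropped and the merged outline is re-measured after clipping — boundary = 47.95 mm. Overall, the cross-section is a single solid region. Total boundary length (outer) = 47.95 mm.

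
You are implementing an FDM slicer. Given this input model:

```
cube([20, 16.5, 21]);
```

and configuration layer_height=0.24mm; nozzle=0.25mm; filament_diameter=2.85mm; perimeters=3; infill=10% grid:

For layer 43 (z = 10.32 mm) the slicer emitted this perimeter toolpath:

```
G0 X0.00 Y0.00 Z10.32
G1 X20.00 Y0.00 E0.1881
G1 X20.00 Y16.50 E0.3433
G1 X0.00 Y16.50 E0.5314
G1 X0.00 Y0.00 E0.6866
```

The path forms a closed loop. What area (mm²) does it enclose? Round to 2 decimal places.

Apply the shoelace formula to the sequence of (X, Y) vertices; enclosed area = 330.00 mm².

330.00 mm²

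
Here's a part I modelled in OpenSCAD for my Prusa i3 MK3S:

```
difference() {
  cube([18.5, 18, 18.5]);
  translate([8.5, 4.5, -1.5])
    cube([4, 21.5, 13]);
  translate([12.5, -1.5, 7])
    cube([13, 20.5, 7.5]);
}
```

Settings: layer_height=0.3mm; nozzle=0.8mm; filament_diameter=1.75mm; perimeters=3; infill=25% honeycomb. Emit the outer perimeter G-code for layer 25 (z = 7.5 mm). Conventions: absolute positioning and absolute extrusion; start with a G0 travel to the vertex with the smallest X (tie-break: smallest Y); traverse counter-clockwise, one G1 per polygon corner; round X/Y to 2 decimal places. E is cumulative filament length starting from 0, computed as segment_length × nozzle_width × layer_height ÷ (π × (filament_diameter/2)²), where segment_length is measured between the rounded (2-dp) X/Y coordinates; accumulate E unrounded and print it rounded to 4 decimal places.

G0 X0.00 Y0.00 Z7.50
G1 X12.50 Y0.00 E1.2473
G1 X12.50 Y4.50 E1.6963
G1 X8.50 Y4.50 E2.0954
G1 X8.50 Y18.00 E3.4424
G1 X0.00 Y18.00 E4.2906
G1 X0.00 Y0.00 E6.0866

At z = 7.5 mm: the cube (footprint 18.5×18) is included at this height; the cube at (8.5, 4.5) (footprint 4×21.5) is included at this height; the cube at (12.5, -1.5) (footprint 13×20.5) is included at this height; Subtracting the remaining from the first: starting from the 18.5×18 cube, the 4×21.5 cube at (8.5, 4.5) partially overlaps it — only the 54.00 mm² overlap (of its 86.00 mm²) is removed, clipping the outline; the 13×20.5 cube at (12.5, -1.5) partially overlaps it — only the 108.00 mm² overlap (of its 266.50 mm²) is removed, clipping the outline — 1 connected region. The outline is a single polygon with 6 vertices. Extrusion per mm of travel: 0.8 × 0.3 / (π × 0.875²) = 0.099780. Accumulating E over each segment gives final E = 6.0866.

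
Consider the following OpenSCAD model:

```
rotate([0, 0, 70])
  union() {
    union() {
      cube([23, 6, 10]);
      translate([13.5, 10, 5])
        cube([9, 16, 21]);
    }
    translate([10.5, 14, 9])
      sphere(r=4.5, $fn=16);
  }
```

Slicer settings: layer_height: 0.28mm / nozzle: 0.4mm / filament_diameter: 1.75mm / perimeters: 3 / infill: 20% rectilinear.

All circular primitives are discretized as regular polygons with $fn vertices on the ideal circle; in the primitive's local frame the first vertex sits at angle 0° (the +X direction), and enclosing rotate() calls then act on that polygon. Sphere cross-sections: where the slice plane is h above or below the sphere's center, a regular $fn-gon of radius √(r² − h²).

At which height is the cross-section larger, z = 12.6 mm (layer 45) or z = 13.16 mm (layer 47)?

Layer 45 (z = 12.6): the cube does not reach this height (z outside [0, 10]); the 9×16 cube at (13.5, 10) contributes its full rectangle (area 144.00 mm²); Taking the union: only the 9×16 cube at (13.5, 10) is present, so the union is just that shape — area = 144.00 mm²; the sphere at (10.5, 14): section is a regular 16-gon, circumradius = √(r²−h²) = √(4.5²−3.6²) = 2.700 (area = (16/2)·2.700²·sin(360°/16) = 22.32 mm²); Merging all regions: the 2 present regions are separate (no shared area or edge), so areas and boundary lengths simply add and each stays a separate island — area = 166.32 mm²; (whole slice rotated 70° about Z — lengths, areas and connectivity unchanged). So its area = 166.32 mm². Layer 47 (z = 13.16): the cube is absent (z outside [0, 10]); the cube at (13.5, 10) is present — its section is the full 9×16 rectangle (area 144.00 mm²); Taking the union: only the 9×16 cube at (13.5, 10) is present, so the union is just that shape — area = 144.00 mm²; the r=4.5 sphere at (10.5, 14) contributes a regular 16-gon of circumradius √(4.5²−4.16²) = 1.716 (area = (16/2)·1.716²·sin(360°/16) = 9.01 mm²); Taking the union: the 2 present regions are separate (no shared area or edge), so areas and boundary lengths simply add and each stays a separate island — area = 153.01 mm²; (whole slice rotated 70° about Z — lengths, areas and connectivity unchanged). So its area = 153.01 mm². Layer 45 is larger (166.32 vs 153.01 mm²).

layer 45 (z = 12.6 mm)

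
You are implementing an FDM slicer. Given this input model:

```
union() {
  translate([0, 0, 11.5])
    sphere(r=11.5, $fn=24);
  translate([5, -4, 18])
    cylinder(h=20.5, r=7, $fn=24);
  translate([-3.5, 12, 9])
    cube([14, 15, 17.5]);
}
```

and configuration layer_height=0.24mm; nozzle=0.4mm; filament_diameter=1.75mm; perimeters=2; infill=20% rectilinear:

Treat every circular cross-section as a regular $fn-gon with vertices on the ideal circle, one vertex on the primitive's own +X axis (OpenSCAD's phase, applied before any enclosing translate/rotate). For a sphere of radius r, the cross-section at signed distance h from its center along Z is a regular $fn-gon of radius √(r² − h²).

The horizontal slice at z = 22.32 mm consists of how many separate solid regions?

At z = 22.32 mm: the r=11.5 sphere contributes a regular 24-gon of circumradius √(11.5²−10.82²) = 3.896; the cylinder at (5, -4): section is a regular 24-gon, circumradius r=7; the cube at (-3.5, 12) (footprint 14×15) is included at this height; Combining (union): the regions partially overlap (shared area 24.96 mm²), so overlapping operands fuse into one piece — 2 connected regions. The result has 2 disconnected regions.

2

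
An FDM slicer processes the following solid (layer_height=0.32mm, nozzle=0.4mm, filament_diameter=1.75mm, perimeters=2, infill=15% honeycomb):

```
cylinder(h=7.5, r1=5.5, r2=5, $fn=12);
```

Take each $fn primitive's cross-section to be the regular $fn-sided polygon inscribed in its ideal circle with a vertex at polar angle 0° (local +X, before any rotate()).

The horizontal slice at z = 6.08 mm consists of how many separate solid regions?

At z = 6.08 mm: the cone (r1=5.5→r2=5) has section circumradius 5.095 here — a regular 12-gon. The result has 1 disconnected region.

1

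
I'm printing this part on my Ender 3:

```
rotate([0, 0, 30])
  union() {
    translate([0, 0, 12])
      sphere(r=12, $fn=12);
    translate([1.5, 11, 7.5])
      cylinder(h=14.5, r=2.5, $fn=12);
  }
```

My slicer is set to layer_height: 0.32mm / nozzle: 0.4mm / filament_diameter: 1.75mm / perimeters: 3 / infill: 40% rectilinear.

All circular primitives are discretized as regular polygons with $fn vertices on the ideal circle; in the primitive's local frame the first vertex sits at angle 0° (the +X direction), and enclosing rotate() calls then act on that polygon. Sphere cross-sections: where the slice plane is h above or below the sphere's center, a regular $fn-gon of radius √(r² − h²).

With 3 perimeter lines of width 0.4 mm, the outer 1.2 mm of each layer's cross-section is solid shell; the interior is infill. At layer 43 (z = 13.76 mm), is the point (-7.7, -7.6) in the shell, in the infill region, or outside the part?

shell

At z = 13.76 mm: the r=12 sphere contributes a regular 12-gon of circumradius √(12²−1.76²) = 11.870; the cylinder at (1.5, 11): section is a regular 12-gon, circumradius r=2.5; Taking the union: the regions partially overlap (shared area 11.40 mm²), so overlapping operands fuse into one piece — 1 connected region; (rotated 30° about Z; rotation is an isometry so areas/perimeters/island counts are preserved). Overall, the cross-section is a single solid region. Undo the 30° rotation: the query point maps to (-10.468, -2.732) in the un-rotated model frame. The nearest boundary edge runs (-10.28, -5.94)→(-11.87, 0.00); distance from the point to it = 0.65 mm. The point is inside the cross-section, 0.65 mm from the nearest boundary — within the 1.2 mm shell band (3 × 0.4).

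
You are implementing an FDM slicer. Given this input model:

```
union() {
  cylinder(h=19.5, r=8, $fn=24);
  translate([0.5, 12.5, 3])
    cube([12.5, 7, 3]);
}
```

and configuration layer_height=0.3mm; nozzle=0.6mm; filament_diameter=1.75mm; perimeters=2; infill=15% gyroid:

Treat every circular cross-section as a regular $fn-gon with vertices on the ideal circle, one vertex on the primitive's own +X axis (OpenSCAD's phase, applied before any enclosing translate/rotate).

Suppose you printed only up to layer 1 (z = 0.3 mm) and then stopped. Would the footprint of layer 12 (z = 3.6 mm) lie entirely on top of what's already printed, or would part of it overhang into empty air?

part overhangs

Compare the two slices. At z = 0.3: the cylinder: section is a regular 24-gon, circumradius r=8 (area = (24/2)·8.000²·sin(360°/24) = 198.77 mm²); the cube at (0.5, 12.5) is absent (z outside [3, 6]); Merging all regions: only the r=8 cylinder is present, so the union is just that shape — area = 198.77 mm². At z = 3.6: the r=8 cylinder contributes a regular 24-gon of circumradius 8 (area = (24/2)·8.000²·sin(360°/24) = 198.77 mm²); the cube at (0.5, 12.5) (footprint 12.5×7) is included at this height (area 87.50 mm²); Merging all regions: the 2 present regions are separate (no shared area or edge), so areas and boundary lengths simply add and each stays a separate island — area = 286.27 mm². Checking containment: at z = 3.6 the cross-section extends beyond the z = 0.3 cross-section by about 87.50 mm².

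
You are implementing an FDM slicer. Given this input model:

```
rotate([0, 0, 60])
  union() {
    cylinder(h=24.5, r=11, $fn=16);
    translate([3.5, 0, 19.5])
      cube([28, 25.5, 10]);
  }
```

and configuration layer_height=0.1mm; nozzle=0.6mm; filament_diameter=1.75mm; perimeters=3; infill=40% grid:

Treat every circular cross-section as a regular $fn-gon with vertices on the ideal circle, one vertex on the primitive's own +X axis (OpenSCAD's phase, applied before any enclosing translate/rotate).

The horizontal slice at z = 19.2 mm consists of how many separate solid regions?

At z = 19.2 mm: the r=11 cylinder contributes a regular 16-gon of circumradius 11; the cube at (3.5, 0) does not reach this height (z outside [19.5, 29.5]); Merging all regions: only the r=11 cylinder is present, so the union is just that shape — 1 connected region; (whole slice rotated 60° about Z — lengths, areas and connectivity unchanged). The result has 1 disconnected region.

1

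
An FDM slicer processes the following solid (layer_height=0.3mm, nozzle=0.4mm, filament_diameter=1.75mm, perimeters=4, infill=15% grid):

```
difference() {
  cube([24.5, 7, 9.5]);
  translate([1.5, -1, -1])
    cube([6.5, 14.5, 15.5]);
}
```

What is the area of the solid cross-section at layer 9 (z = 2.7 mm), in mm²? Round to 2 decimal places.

126.00 mm²

At z = 2.7 mm: the cube is present — its section is the full 24.5×7 rectangle (area 171.50 mm²); the 6.5×14.5 cube at (1.5, -1) contributes its full rectangle (area 94.25 mm²); Taking the first minus the rest: starting from the 24.5×7 cube (171.50 mm²), the 6.5×14.5 cube at (1.5, -1) partially overlaps it — only the 45.50 mm² overlap (of its 94.25 mm²) is removed, clipping the outline — area = 126.00 mm². Overall, the cross-section has 2 separate islands. Net area = 126.00 mm².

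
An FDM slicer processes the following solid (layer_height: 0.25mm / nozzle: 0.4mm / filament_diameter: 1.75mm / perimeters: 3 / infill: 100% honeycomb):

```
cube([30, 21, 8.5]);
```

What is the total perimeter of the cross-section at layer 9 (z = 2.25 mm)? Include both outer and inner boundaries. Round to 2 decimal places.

At z = 2.25 mm: the 30×21 cube contributes its full rectangle (perimeter 102.00 mm). Overall, the cross-section is a single solid region. Total boundary length (outer) = 102.00 mm.

102.00 mm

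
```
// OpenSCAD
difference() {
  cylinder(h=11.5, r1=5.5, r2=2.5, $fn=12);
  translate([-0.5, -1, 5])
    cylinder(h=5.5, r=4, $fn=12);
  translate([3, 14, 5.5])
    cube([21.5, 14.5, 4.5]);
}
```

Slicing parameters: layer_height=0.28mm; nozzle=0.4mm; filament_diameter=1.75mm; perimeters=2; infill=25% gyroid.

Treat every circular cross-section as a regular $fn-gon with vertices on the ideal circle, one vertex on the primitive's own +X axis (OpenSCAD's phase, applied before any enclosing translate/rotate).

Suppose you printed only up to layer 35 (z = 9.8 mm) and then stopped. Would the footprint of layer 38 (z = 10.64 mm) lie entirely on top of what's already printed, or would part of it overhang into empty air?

Compare the two slices. At z = 9.8: the cone contributes a regular 12-gon of circumradius 2.943 (interpolated between r1=5.5 and r2=2.5 at t=0.852) (area = (12/2)·2.943²·sin(360°/12) = 25.99 mm²); the r=4 cylinder at (-0.5, -1) gives a regular 12-gon of circumradius 4 (constant along its height) (area = (12/2)·4.000²·sin(360°/12) = 48.00 mm²); the 21.5×14.5 cube at (3, 14) contributes its full rectangle (area 311.75 mm²); Subtracting the remaining from the first: starting from the cone (25.99 mm²), the r=4 cylinder at (-0.5, -1) partially overlaps it — only the 25.81 mm² overlap (of its 48.00 mm²) is removed, clipping the outline; the 21.5×14.5 cube at (3, 14) misses the remaining region (no effect) — area = 0.18 mm². At z = 10.64: the cone: at t=0.925 of its height the radius interpolates to r₁+(r₂−r₁)t = 2.724, giving a regular 12-gon of that circumradius (area = (12/2)·2.724²·sin(360°/12) = 22.27 mm²); the cylinder at (-0.5, -1) is not intersected at this z (z outside [5, 10.5]); the cube at (3, 14) is absent (z outside [5.5, 10]); Subtracting the remaining from the first: none of the subtracted shapes is present at this height, so the cone is unchanged — area = 22.27 mm². Checking containment: at z = 10.64 the cross-section extends beyond the z = 9.8 cross-section by about 22.27 mm².

part overhangs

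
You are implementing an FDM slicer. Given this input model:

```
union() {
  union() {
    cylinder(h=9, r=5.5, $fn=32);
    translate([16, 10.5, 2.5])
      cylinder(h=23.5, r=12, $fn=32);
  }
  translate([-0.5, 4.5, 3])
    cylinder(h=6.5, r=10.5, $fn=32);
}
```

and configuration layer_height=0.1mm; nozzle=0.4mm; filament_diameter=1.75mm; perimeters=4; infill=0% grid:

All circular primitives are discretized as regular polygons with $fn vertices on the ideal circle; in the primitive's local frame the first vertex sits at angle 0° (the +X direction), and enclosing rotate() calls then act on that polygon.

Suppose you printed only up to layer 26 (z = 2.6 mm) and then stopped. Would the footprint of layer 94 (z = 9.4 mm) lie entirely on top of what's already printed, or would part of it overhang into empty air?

Compare the two slices. At z = 2.6: the r=5.5 cylinder gives a regular 32-gon of circumradius 5.5 (constant along its height) (area = (32/2)·5.500²·sin(360°/32) = 94.42 mm²); the r=12 cylinder at (16, 10.5) gives a regular 32-gon of circumradius 12 (constant along its height) (area = (32/2)·12.000²·sin(360°/32) = 449.49 mm²); Taking the union: the 2 present regions are separate (no shared area or edge), so areas and boundary lengths simply add and each stays a separate island — area = 543.91 mm²; the cylinder at (-0.5, 4.5) does not reach this height (z outside [3, 9.5]); Combining (union): only the result so far is present, so the union is just that shape — area = 543.91 mm². At z = 9.4: the cylinder is absent (z outside [0, 9]); the cylinder at (16, 10.5): section is a regular 32-gon, circumradius r=12 (area = (32/2)·12.000²·sin(360°/32) = 449.49 mm²); Merging all regions: only the r=12 cylinder at (16, 10.5) is present, so the union is just that shape — area = 449.49 mm²; the r=10.5 cylinder at (-0.5, 4.5) contributes a regular 32-gon of circumradius 10.5 (area = (32/2)·10.500²·sin(360°/32) = 344.14 mm²); Taking the union: the regions partially overlap — summed areas 793.63 mm² minus the doubly-counted overlap 46.26 mm² gives 747.37 mm² — area = 747.37 mm². Checking containment: at z = 9.4 the cross-section extends beyond the z = 2.6 cross-section by about 203.46 mm².

part overhangs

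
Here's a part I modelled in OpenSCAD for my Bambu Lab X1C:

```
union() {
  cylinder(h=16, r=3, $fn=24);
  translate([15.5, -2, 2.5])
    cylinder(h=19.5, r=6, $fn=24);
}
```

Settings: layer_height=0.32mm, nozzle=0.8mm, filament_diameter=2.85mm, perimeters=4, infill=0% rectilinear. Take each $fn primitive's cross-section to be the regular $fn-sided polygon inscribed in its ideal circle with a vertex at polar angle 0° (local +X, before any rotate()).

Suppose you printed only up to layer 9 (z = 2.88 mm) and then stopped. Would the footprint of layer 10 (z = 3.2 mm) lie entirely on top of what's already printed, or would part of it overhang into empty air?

entirely on top

Compare the two slices. At z = 2.88: the cylinder: section is a regular 24-gon, circumradius r=3 (area = (24/2)·3.000²·sin(360°/24) = 27.95 mm²); the r=6 cylinder at (15.5, -2) contributes a regular 24-gon of circumradius 6 (area = (24/2)·6.000²·sin(360°/24) = 111.81 mm²); Taking the union: the 2 present regions are separate (no shared area or edge), so areas and boundary lengths simply add and each stays a separate island — area = 139.76 mm². At z = 3.2: the cylinder: section is a regular 24-gon, circumradius r=3 (area = (24/2)·3.000²·sin(360°/24) = 27.95 mm²); the r=6 cylinder at (15.5, -2) contributes a regular 24-gon of circumradius 6 (area = (24/2)·6.000²·sin(360°/24) = 111.81 mm²); Merging all regions: the 2 present regions are separate (no shared area or edge), so areas and boundary lengths simply add and each stays a separate island — area = 139.76 mm². Checking containment: the cross-section at z = 3.2 is a subset of the cross-section at z = 2.88.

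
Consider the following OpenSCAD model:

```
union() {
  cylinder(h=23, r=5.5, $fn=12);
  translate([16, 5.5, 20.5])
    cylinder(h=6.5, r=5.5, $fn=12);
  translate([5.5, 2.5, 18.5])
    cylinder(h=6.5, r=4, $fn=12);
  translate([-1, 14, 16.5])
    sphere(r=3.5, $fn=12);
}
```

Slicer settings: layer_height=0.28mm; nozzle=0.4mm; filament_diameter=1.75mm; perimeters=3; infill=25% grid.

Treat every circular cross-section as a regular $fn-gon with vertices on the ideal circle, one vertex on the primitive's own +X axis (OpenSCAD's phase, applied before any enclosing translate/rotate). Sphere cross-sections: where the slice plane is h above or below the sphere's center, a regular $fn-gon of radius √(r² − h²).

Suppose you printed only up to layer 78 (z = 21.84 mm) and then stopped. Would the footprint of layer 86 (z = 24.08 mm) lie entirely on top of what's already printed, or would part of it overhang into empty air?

Compare the two slices. At z = 21.84: the r=5.5 cylinder contributes a regular 12-gon of circumradius 5.5 (area = (12/2)·5.500²·sin(360°/12) = 90.75 mm²); the cylinder at (16, 5.5): section is a regular 12-gon, circumradius r=5.5 (area = (12/2)·5.500²·sin(360°/12) = 90.75 mm²); the cylinder at (5.5, 2.5): section is a regular 12-gon, circumradius r=4 (area = (12/2)·4.000²·sin(360°/12) = 48.00 mm²); the sphere at (-1, 14) is absent (|z−center|=5.340 > r=3.5); Combining (union): the regions partially overlap — summed areas 229.50 mm² minus the doubly-counted overlap 15.56 mm² gives 213.94 mm² — area = 213.94 mm². At z = 24.08: the cylinder does not reach this height (z outside [0, 23]); the r=5.5 cylinder at (16, 5.5) contributes a regular 12-gon of circumradius 5.5 (area = (12/2)·5.500²·sin(360°/12) = 90.75 mm²); the cylinder at (5.5, 2.5): section is a regular 12-gon, circumradius r=4 (area = (12/2)·4.000²·sin(360°/12) = 48.00 mm²); the sphere at (-1, 14) is absent (|z−center|=7.580 > r=3.5); Taking the union: the 2 present regions are separate (no shared area or edge), so areas and boundary lengths simply add and each stays a separate island — area = 138.75 mm². Checking containment: the cross-section at z = 24.08 is a subset of the cross-section at z = 21.84.

entirely on top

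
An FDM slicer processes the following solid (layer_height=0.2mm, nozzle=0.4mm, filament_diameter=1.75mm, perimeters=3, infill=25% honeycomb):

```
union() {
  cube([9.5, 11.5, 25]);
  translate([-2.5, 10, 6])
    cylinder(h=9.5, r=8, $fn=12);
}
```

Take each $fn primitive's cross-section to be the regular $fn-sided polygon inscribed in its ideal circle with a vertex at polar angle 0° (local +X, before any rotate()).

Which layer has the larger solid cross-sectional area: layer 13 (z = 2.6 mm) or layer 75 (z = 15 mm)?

layer 75 (z = 15 mm)

Layer 13 (z = 2.6): the 9.5×11.5 cube contributes its full rectangle (area 109.25 mm²); the cylinder at (-2.5, 10) is not intersected at this z (z outside [6, 15.5]); Merging all regions: only the 9.5×11.5 cube is present, so the union is just that shape — area = 109.25 mm². So its area = 109.25 mm². Layer 75 (z = 15): the 9.5×11.5 cube contributes its full rectangle (area 109.25 mm²); the r=8 cylinder at (-2.5, 10) contributes a regular 12-gon of circumradius 8 (area = (12/2)·8.000²·sin(360°/12) = 192.00 mm²); Combining (union): the regions partially overlap — summed areas 301.25 mm² minus the doubly-counted overlap 36.79 mm² gives 264.46 mm² — area = 264.46 mm². So its area = 264.46 mm². Layer 75 is larger (264.46 vs 109.25 mm²).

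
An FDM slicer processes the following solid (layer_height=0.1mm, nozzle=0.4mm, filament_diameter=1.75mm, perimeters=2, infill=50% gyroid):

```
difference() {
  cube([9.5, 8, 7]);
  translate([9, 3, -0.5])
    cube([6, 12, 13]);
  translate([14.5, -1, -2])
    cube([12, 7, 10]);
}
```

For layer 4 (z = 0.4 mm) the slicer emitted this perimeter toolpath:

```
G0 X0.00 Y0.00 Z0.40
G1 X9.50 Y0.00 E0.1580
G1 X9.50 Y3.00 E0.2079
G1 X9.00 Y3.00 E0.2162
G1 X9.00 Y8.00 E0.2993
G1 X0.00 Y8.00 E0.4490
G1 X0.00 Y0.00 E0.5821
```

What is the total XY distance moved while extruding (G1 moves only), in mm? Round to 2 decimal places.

35.00 mm

Sum the Euclidean lengths of each G1 segment: total = 35.00 mm.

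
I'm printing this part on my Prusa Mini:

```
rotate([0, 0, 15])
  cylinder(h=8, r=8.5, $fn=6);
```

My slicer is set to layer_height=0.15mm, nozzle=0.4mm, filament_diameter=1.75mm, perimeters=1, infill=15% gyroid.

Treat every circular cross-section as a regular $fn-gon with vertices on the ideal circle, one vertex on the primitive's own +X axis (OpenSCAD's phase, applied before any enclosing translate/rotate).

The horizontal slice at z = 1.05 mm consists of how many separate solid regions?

1

At z = 1.05 mm: the cylinder: section is a regular 6-gon, circumradius r=8.5; (whole slice rotated 15° about Z — lengths, areas and connectivity unchanged). The result has 1 disconnected region.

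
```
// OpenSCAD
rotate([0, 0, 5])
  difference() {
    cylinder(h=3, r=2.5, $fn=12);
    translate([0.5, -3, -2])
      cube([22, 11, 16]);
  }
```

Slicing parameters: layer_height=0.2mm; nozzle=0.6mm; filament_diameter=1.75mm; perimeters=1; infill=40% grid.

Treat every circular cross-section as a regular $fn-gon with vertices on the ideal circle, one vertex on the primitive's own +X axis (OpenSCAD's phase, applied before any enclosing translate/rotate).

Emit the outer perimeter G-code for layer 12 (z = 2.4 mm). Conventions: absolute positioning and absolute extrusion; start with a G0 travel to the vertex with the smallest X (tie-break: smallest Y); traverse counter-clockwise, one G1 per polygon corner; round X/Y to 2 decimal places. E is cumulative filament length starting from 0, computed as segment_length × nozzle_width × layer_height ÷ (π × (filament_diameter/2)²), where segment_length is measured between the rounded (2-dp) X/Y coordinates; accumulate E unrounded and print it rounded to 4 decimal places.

At z = 2.4 mm: the r=2.5 cylinder contributes a regular 12-gon of circumradius 2.5; the cube at (0.5, -3) (footprint 22×11) is included at this height; After the difference (first − rest): starting from the r=2.5 cylinder, the 22×11 cube at (0.5, -3) partially overlaps it — only the 6.94 mm² overlap (of its 242.00 mm²) is removed, clipping the outline — 1 connected region; (whole slice rotated 5° about Z — lengths, areas and connectivity unchanged). The outline is a single polygon with 9 vertices. Extrusion per mm of travel: 0.6 × 0.2 / (π × 0.875²) = 0.049890. Accumulating E over each segment gives final E = 0.6749.

G0 X-2.49 Y-0.22 Z2.40
G1 X-2.05 Y-1.43 E0.0642
G1 X-1.06 Y-2.27 E0.1290
G1 X0.22 Y-2.49 E0.1938
G1 X0.70 Y-2.31 E0.2194
G1 X0.29 Y2.40 E0.4553
G1 X-0.22 Y2.49 E0.4811
G1 X-1.43 Y2.05 E0.5453
G1 X-2.27 Y1.06 E0.6101
G1 X-2.49 Y-0.22 E0.6749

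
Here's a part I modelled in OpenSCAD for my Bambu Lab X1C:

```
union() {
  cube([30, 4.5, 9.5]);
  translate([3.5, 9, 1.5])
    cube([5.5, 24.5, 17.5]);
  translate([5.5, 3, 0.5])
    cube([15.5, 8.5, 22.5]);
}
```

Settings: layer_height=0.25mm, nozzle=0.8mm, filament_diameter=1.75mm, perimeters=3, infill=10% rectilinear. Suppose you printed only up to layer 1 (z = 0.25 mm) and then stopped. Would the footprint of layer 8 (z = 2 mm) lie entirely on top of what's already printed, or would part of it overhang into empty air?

part overhangs

Compare the two slices. At z = 0.25: the cube is present — its section is the full 30×4.5 rectangle (area 135.00 mm²); the cube at (3.5, 9) does not reach this height (z outside [1.5, 19]); the cube at (5.5, 3) is absent (z outside [0.5, 23]); Combining (union): only the 30×4.5 cube is present, so the union is just that shape — area = 135.00 mm². At z = 2: the cube (footprint 30×4.5) is included at this height (area 135.00 mm²); the cube at (3.5, 9) (footprint 5.5×24.5) is included at this height (area 134.75 mm²); the 15.5×8.5 cube at (5.5, 3) contributes its full rectangle (area 131.75 mm²); Merging all regions: the regions partially overlap — summed areas 401.50 mm² minus the doubly-counted overlap 32.00 mm² gives 369.50 mm² — area = 369.50 mm². Checking containment: at z = 2 the cross-section extends beyond the z = 0.25 cross-section by about 234.50 mm².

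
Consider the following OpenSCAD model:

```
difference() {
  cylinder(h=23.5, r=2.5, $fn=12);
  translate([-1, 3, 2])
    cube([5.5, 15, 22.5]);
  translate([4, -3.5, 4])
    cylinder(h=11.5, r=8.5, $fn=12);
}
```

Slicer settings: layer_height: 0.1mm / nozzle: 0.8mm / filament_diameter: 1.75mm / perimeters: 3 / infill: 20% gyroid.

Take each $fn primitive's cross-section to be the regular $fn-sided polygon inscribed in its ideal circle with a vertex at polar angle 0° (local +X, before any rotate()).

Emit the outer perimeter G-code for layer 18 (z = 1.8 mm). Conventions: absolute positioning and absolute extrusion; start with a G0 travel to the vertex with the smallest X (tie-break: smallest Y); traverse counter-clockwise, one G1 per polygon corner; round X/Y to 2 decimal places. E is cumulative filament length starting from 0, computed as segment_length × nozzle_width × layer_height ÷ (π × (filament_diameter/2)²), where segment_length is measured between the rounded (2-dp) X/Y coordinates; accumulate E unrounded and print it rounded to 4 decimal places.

At z = 1.8 mm: the r=2.5 cylinder gives a regular 12-gon of circumradius 2.5 (constant along its height); the cube at (-1, 3) is absent (z outside [2, 24.5]); the cylinder at (4, -3.5) does not reach this height (z outside [4, 15.5]); After the difference (first − rest): none of the subtracted shapes is present at this height, so the r=2.5 cylinder is unchanged — 1 connected region. The outline is a single polygon with 12 vertices. Extrusion per mm of travel: 0.8 × 0.1 / (π × 0.875²) = 0.033260. Accumulating E over each segment gives final E = 0.5171.

G0 X-2.50 Y0.00 Z1.80
G1 X-2.17 Y-1.25 E0.0430
G1 X-1.25 Y-2.17 E0.0863
G1 X0.00 Y-2.50 E0.1293
G1 X1.25 Y-2.17 E0.1723
G1 X2.17 Y-1.25 E0.2155
G1 X2.50 Y0.00 E0.2585
G1 X2.17 Y1.25 E0.3015
G1 X1.25 Y2.17 E0.3448
G1 X0.00 Y2.50 E0.3878
G1 X-1.25 Y2.17 E0.4308
G1 X-2.17 Y1.25 E0.4741
G1 X-2.50 Y0.00 E0.5171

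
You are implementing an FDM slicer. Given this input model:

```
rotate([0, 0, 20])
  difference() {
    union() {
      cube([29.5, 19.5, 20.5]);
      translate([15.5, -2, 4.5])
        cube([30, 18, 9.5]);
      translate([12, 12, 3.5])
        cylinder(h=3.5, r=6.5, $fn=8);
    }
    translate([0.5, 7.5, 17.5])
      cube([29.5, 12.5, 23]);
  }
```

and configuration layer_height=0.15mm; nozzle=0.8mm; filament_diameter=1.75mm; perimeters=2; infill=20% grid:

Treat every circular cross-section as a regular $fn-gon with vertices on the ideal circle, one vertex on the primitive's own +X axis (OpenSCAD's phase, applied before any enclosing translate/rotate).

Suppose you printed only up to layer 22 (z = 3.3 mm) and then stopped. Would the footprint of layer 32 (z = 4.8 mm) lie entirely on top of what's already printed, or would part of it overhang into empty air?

Compare the two slices. At z = 3.3: the cube is present — its section is the full 29.5×19.5 rectangle (area 575.25 mm²); the cube at (15.5, -2) does not reach this height (z outside [4.5, 14]); the cylinder at (12, 12) is absent (z outside [3.5, 7]); Combining (union): only the 29.5×19.5 cube is present, so the union is just that shape — area = 575.25 mm²; the cube at (0.5, 7.5) is absent (z outside [17.5, 40.5]); After the difference (first − rest): none of the subtracted shapes is present at this height, so the result so far is unchanged — area = 575.25 mm²; (whole slice rotated 20° about Z — lengths, areas and connectivity unchanged). At z = 4.8: the cube (footprint 29.5×19.5) is included at this height (area 575.25 mm²); the cube at (15.5, -2) (footprint 30×18) is included at this height (area 540.00 mm²); the r=6.5 cylinder at (12, 12) gives a regular 8-gon of circumradius 6.5 (constant along its height) (area = (8/2)·6.500²·sin(360°/8) = 119.50 mm²); Combining (union): the regions partially overlap — summed areas 1234.75 mm² minus the doubly-counted overlap 343.50 mm² gives 891.25 mm² — area = 891.25 mm²; the cube at (0.5, 7.5) is not intersected at this z (z outside [17.5, 40.5]); Taking the first minus the rest: none of the subtracted shapes is present at this height, so the result so far is unchanged — area = 891.25 mm²; (whole slice rotated 20° about Z — lengths, areas and connectivity unchanged). Checking containment: at z = 4.8 the cross-section extends beyond the z = 3.3 cross-section by about 316.00 mm².

part overhangs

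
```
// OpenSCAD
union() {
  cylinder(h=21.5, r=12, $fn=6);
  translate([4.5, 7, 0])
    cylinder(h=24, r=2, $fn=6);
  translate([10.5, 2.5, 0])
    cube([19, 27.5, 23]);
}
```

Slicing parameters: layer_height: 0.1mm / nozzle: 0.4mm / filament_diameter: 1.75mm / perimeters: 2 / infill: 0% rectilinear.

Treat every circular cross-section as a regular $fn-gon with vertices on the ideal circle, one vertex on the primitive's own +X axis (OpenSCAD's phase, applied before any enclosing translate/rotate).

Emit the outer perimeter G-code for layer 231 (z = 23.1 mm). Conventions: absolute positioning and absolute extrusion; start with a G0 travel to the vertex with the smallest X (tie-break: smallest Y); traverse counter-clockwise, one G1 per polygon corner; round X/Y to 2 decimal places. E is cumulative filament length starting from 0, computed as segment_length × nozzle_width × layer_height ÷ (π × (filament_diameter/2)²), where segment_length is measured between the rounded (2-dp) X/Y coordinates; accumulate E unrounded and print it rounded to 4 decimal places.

G0 X2.50 Y7.00 Z23.10
G1 X3.50 Y5.27 E0.0332
G1 X5.50 Y5.27 E0.0665
G1 X6.50 Y7.00 E0.0997
G1 X5.50 Y8.73 E0.1330
G1 X3.50 Y8.73 E0.1662
G1 X2.50 Y7.00 E0.1994

At z = 23.1 mm: the cylinder does not reach this height (z outside [0, 21.5]); the cylinder at (4.5, 7): section is a regular 6-gon, circumradius r=2; the cube at (10.5, 2.5) is not intersected at this z (z outside [0, 23]); Merging all regions: only the r=2 cylinder at (4.5, 7) is present, so the union is just that shape — 1 connected region. The outline is a single polygon with 6 vertices. Extrusion per mm of travel: 0.4 × 0.1 / (π × 0.875²) = 0.016630. Accumulating E over each segment gives final E = 0.1994.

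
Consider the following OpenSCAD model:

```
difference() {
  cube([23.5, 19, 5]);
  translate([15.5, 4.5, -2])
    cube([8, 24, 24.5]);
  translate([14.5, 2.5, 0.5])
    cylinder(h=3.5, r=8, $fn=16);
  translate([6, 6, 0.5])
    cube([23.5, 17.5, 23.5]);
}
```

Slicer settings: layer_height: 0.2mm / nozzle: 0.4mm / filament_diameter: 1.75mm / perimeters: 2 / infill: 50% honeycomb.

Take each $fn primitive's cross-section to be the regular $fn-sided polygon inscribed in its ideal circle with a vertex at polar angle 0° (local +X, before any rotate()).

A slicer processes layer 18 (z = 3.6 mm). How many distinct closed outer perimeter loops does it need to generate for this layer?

2

At z = 3.6 mm: the cube (footprint 23.5×19) is included at this height; the cube at (15.5, 4.5) (footprint 8×24) is included at this height; the r=8 cylinder at (14.5, 2.5) gives a regular 16-gon of circumradius 8 (constant along its height); the cube at (6, 6) (footprint 23.5×17.5) is included at this height; Taking the first minus the rest: starting from the 23.5×19 cube, the 8×24 cube at (15.5, 4.5) partially overlaps it — only the 116.00 mm² overlap (of its 192.00 mm²) is removed, clipping the outline; the r=8 cylinder at (14.5, 2.5) partially overlaps it — only the 109.24 mm² overlap (of its 195.93 mm²) is removed, clipping the outline; the 23.5×17.5 cube at (6, 6) partially overlaps it — only the 96.85 mm² overlap (of its 411.25 mm²) is removed, clipping the outline — 2 connected regions. The result has 2 disconnected regions.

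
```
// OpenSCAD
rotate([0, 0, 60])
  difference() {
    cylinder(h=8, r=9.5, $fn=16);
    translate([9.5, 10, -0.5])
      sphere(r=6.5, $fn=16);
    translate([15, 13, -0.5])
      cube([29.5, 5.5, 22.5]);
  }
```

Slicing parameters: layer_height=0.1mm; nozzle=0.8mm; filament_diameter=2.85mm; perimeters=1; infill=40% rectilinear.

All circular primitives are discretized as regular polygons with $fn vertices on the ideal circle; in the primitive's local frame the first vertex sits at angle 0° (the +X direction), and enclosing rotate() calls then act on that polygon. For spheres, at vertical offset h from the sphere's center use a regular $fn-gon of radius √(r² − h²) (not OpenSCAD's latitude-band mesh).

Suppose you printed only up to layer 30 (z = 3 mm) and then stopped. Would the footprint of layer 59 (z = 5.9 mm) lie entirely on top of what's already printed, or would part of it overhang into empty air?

Compare the two slices. At z = 3: the cylinder: section is a regular 16-gon, circumradius r=9.5 (area = (16/2)·9.500²·sin(360°/16) = 276.30 mm²); the r=6.5 sphere at (9.5, 10) slices to a regular 16-gon of circumradius 5.477 (√(r²−h²) with h=3.5 from center) (area = (16/2)·5.477²·sin(360°/16) = 91.84 mm²); the 29.5×5.5 cube at (15, 13) contributes its full rectangle (area 162.25 mm²); Subtracting the remaining from the first: starting from the r=9.5 cylinder (276.30 mm²), the r=6.5 sphere at (9.5, 10) partially overlaps it — only the 3.36 mm² overlap (of its 91.84 mm²) is removed, clipping the outline; the 29.5×5.5 cube at (15, 13) misses the remaining region (no effect) — area = 272.94 mm²; (rotated 60° about Z; rotation is an isometry so areas/perimeters/island counts are preserved). At z = 5.9: the cylinder: section is a regular 16-gon, circumradius r=9.5 (area = (16/2)·9.500²·sin(360°/16) = 276.30 mm²); the r=6.5 sphere at (9.5, 10) contributes a regular 16-gon of circumradius √(6.5²−6.4²) = 1.136 (area = (16/2)·1.136²·sin(360°/16) = 3.95 mm²); the cube at (15, 13) is present — its section is the full 29.5×5.5 rectangle (area 162.25 mm²); Subtracting the remaining from the first: starting from the r=9.5 cylinder (276.30 mm²), the r=6.5 sphere at (9.5, 10) misses the remaining region (no effect); the 29.5×5.5 cube at (15, 13) misses the remaining region (no effect) — area = 276.30 mm²; (rotated 60° about Z; rotation is an isometry so areas/perimeters/island counts are preserved). Checking containment: at z = 5.9 the cross-section extends beyond the z = 3 cross-section by about 3.36 mm².

part overhangs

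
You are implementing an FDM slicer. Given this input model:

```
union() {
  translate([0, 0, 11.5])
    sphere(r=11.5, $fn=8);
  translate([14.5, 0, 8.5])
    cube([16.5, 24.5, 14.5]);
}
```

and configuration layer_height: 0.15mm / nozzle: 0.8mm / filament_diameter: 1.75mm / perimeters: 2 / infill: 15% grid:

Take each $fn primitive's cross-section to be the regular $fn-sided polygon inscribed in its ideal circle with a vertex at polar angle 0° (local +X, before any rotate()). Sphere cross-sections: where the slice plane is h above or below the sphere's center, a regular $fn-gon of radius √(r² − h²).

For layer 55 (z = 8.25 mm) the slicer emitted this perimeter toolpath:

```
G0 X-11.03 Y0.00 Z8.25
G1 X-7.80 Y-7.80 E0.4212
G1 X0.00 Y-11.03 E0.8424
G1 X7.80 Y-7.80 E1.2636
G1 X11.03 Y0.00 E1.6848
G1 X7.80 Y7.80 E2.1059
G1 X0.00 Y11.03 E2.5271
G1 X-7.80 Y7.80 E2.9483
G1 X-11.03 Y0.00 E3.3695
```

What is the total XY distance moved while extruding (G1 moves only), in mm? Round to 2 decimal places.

Sum the Euclidean lengths of each G1 segment: total = 67.54 mm.

67.54 mm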